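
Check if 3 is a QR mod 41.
By Euler's criterion: 3^{20} ≡ 40 (mod 41). Since this equals -1 (≡ 40), 3 is not a QR.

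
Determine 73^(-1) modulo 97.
73^(-1) ≡ 4 (mod 97). Verification: 73 × 4 = 292 ≡ 1 (mod 97)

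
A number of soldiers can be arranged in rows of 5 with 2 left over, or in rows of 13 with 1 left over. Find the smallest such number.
M = 5 × 13 = 65. M₁ = 13, y₁ ≡ 2 (mod 5). M₂ = 5, y₂ ≡ 8 (mod 13). z = 2×13×2 + 1×5×8 ≡ 27 (mod 65). The smallest positive such number is 27.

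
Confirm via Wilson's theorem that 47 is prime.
(46)! mod 47 = 46. Since this equals -1 (mod 47), Wilson confirms 47 is prime.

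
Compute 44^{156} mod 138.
4

Using successive squaring:
Binary expansion of 156: 10011100
Powers of 44 mod 138 (each is the square of the previous):
  44^1 ≡ 44 (mod 138)
  44^2 ≡ 44² = 1936 ≡ 4 (mod 138)
  44^4 ≡ 4² = 16 ≡ 16 (mod 138)
  44^8 ≡ 16² = 256 ≡ 118 (mod 138)
  44^16 ≡ 118² = 13924 ≡ 124 (mod 138)
  44^32 ≡ 124² = 15376 ≡ 58 (mod 138)
  44^64 ≡ 58² = 3364 ≡ 52 (mod 138)
  44^128 ≡ 52² = 2704 ≡ 82 (mod 138)
156 = 128 + 16 + 8 + 4, so 44^156 = 44^128 × 44^16 × 44^8 × 44^4 ≡ 82 × 124 × 118 × 16 (mod 138)
Multiplying step by step:
  82 × 124 = 10168 ≡ 94 (mod 138)
  94 × 118 = 11092 ≡ 52 (mod 138)
  52 × 16 = 832 ≡ 4 (mod 138)
Result: 44^156 ≡ 4 (mod 138)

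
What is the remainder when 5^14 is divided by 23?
Using repeated squaring. 14 = 8 + 4 + 2 (binary 1110). Repeated squaring mod 23: 5^1 ≡ 5; 5^2 ≡ 5² = 25 ≡ 2; 5^4 ≡ 2² = 4 ≡ 4; 5^8 ≡ 4² = 16 ≡ 16. Multiply: 5^14 = 5^8 × 5^4 × 5^2 ≡ 16 × 4 × 2 (mod 23): 16 × 4 = 64 ≡ 18; 18 × 2 = 36 ≡ 13. So 5^14 ≡ 13 (mod 23).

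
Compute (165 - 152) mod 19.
13

(165 - 152) = 13
13 mod 19 = 13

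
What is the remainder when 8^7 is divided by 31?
7 = 4 + 2 + 1 (binary 111). Repeated squaring mod 31: 8^1 ≡ 8; 8^2 ≡ 8² = 64 ≡ 2; 8^4 ≡ 2² = 4 ≡ 4. Multiply: 8^7 = 8^4 × 8^2 × 8^1 ≡ 4 × 2 × 8 (mod 31): 4 × 2 = 8 ≡ 8; 8 × 8 = 64 ≡ 2. So 8^7 ≡ 2 (mod 31).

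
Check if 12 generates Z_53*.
p - 1 = 52 has prime divisors 2, 13. Check 12^(52/q) mod 53 for each: 12^(52/2) = 12^26 ≡ 52, 12^(52/13) = 12^4 ≡ 13 (mod 53). None of these is 1, so 12 has order 52 = φ(53), so it is a primitive root mod 53.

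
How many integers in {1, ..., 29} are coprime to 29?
28

Prime factorization: 29 = 29
Using the formula φ(n) = n × Π(1 - 1/p) for each prime factor p:
φ(29) = 29 × (1 - 1/29)
φ(29) = 28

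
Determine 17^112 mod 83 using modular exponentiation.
Using Fermat: 17^{82} ≡ 1 (mod 83). 112 ≡ 30 (mod 82). So 17^{112} ≡ 17^{30} ≡ 41 (mod 83)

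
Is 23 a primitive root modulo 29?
No

To verify, check if 23^(28/q) ≢ 1 (mod 29) for each prime divisor q of 28
Divisors of 28 = 28: [1, 2, 4, 7, 14, 28]
  23^(28/2) = 23^14 ≡ 1 (mod 29)
  23^(28/7) = 23^4 ≡ 20 (mod 29)
Conclusion: 23 is not a primitive root modulo 29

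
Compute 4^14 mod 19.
Using repeated squaring. 14 = 8 + 4 + 2 (binary 1110). Repeated squaring mod 19: 4^1 ≡ 4; 4^2 ≡ 4² = 16 ≡ 16; 4^4 ≡ 16² = 256 ≡ 9; 4^8 ≡ 9² = 81 ≡ 5. Multiply: 4^14 = 4^8 × 4^4 × 4^2 ≡ 5 × 9 × 16 (mod 19): 5 × 9 = 45 ≡ 7; 7 × 16 = 112 ≡ 17. So 4^14 ≡ 17 (mod 19).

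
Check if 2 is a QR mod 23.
By Euler's criterion: 2^{11} ≡ 1 (mod 23). Since this equals 1, 2 is a QR.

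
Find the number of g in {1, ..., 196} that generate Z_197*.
Number of primitive roots mod 197 = φ(196) = 84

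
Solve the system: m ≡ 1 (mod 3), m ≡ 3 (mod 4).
M = 3 × 4 = 12. M₁ = 4, y₁ ≡ 1 (mod 3). M₂ = 3, y₂ ≡ 3 (mod 4). m = 1×4×1 + 3×3×3 ≡ 7 (mod 12)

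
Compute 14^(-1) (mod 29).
14^(-1) ≡ 27 (mod 29). Verification: 14 × 27 = 378 ≡ 1 (mod 29)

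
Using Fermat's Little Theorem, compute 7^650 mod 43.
By Fermat: 7^{42} ≡ 1 (mod 43). 650 ≡ 20 (mod 42). So 7^{650} ≡ 7^{20} ≡ 6 (mod 43)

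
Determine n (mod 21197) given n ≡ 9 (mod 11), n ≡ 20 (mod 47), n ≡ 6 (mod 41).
3122

Using the Chinese Remainder Theorem:
M = product of moduli = 21197
For equation 1: M_1 = 1927, 1927 ≡ 2 (mod 11), inverse of 1927 mod 11 is 6 (check: 2 × 6 = 12 ≡ 1 (mod 11))
For equation 2: M_2 = 451, 451 ≡ 28 (mod 47), inverse of 451 mod 47 is 42 (check: 28 × 42 = 1176 ≡ 1 (mod 47))
For equation 3: M_3 = 517, 517 ≡ 25 (mod 41), inverse of 517 mod 41 is 23 (check: 25 × 23 = 575 ≡ 1 (mod 41))
Combine: n ≡ Σ r_i×M_i×(M_i⁻¹ mod m_i) = 9×1927×6 + 20×451×42 + 6×517×23 = 104058 + 378840 + 71346 = 554244
554244 mod 21197 = 3122
n ≡ 3122 (mod 21197)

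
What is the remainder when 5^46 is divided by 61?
Using repeated squaring. 46 = 32 + 8 + 4 + 2 (binary 101110). Repeated squaring mod 61: 5^1 ≡ 5; 5^2 ≡ 5² = 25 ≡ 25; 5^4 ≡ 25² = 625 ≡ 15; 5^8 ≡ 15² = 225 ≡ 42; 5^16 ≡ 42² = 1764 ≡ 56; 5^32 ≡ 56² = 3136 ≡ 25. Multiply: 5^46 = 5^32 × 5^8 × 5^4 × 5^2 ≡ 25 × 42 × 15 × 25 (mod 61): 25 × 42 = 1050 ≡ 13; 13 × 15 = 195 ≡ 12; 12 × 25 = 300 ≡ 56. So 5^46 ≡ 56 (mod 61).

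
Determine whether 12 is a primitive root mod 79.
p - 1 = 78 has prime divisors 2, 3, 13. Check 12^(78/q) mod 79 for each: 12^(78/2) = 12^39 ≡ 78, 12^(78/3) = 12^26 ≡ 1, 12^(78/13) = 12^6 ≡ 21 (mod 79). Since 12^26 ≡ 1 (mod 79), the order of 12 divides 26 (in fact the order is 26) ≠ 78, so it is not a primitive root.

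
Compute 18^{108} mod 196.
148

Using successive squaring:
Binary expansion of 108: 1101100
Powers of 18 mod 196 (each is the square of the previous):
  18^1 ≡ 18 (mod 196)
  18^2 ≡ 18² = 324 ≡ 128 (mod 196)
  18^4 ≡ 128² = 16384 ≡ 116 (mod 196)
  18^8 ≡ 116² = 13456 ≡ 128 (mod 196)
  18^16 ≡ 128² = 16384 ≡ 116 (mod 196)
  18^32 ≡ 116² = 13456 ≡ 128 (mod 196)
  18^64 ≡ 128² = 16384 ≡ 116 (mod 196)
108 = 64 + 32 + 8 + 4, so 18^108 = 18^64 × 18^32 × 18^8 × 18^4 ≡ 116 × 128 × 128 × 116 (mod 196)
Multiplying step by step:
  116 × 128 = 14848 ≡ 148 (mod 196)
  148 × 128 = 18944 ≡ 128 (mod 196)
  128 × 116 = 14848 ≡ 148 (mod 196)
Result: 18^108 ≡ 148 (mod 196)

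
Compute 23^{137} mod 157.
112

Using successive squaring:
Binary expansion of 137: 10001001
Powers of 23 mod 157 (each is the square of the previous):
  23^1 ≡ 23 (mod 157)
  23^2 ≡ 23² = 529 ≡ 58 (mod 157)
  23^4 ≡ 58² = 3364 ≡ 67 (mod 157)
  23^8 ≡ 67² = 4489 ≡ 93 (mod 157)
  23^16 ≡ 93² = 8649 ≡ 14 (mod 157)
  23^32 ≡ 14² = 196 ≡ 39 (mod 157)
  23^64 ≡ 39² = 1521 ≡ 108 (mod 157)
  23^128 ≡ 108² = 11664 ≡ 46 (mod 157)
137 = 128 + 8 + 1, so 23^137 = 23^128 × 23^8 × 23^1 ≡ 46 × 93 × 23 (mod 157)
Multiplying step by step:
  46 × 93 = 4278 ≡ 39 (mod 157)
  39 × 23 = 897 ≡ 112 (mod 157)
Result: 23^137 ≡ 112 (mod 157)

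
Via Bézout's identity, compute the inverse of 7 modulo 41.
Extended GCD: 7(6) + 41(-1) = 1. So 7^(-1) ≡ 6 ≡ 6 (mod 41). Verify: 7 × 6 = 42 ≡ 1 (mod 41)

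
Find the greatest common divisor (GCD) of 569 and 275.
1

Using the Euclidean algorithm:
569 = 2 × 275 + 19
275 = 14 × 19 + 9
19 = 2 × 9 + 1
9 = 9 × 1 + 0

GCD(569, 275) = 1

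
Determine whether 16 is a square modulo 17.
By Euler's criterion: 16^{8} ≡ 1 (mod 17). Since this equals 1, 16 is a QR.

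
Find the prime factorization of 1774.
2 × 887

Divide by primes starting from smallest:
1774 ÷ 2 = 887
887 ÷ 887 = 1

1774 = 2 × 887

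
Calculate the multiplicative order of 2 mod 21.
Powers of 2 mod 21: 2^1≡2, 2^2≡4, 2^3≡8, 2^4≡16, 2^5≡11, 2^6≡1. Order = 6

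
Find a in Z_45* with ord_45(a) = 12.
2 has order 12 mod 45 since 2^{12} ≡ 1 (mod 45) and no smaller power works.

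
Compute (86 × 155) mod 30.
10

(86 × 155) = 13330
13330 mod 30 = 10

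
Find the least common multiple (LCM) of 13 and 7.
91

First find GCD(13, 7) using the Euclidean algorithm:
13 = 1 × 7 + 6
7 = 1 × 6 + 1
6 = 6 × 1 + 0
GCD(13, 7) = 1

LCM formula: LCM(a, b) = (a × b) / GCD(a, b)
LCM(13, 7) = (13 × 7) / 1
LCM(13, 7) = 91 / 1
LCM(13, 7) = 91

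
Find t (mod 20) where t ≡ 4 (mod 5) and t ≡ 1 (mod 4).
M = 5 × 4 = 20. M₁ = 4, y₁ ≡ 4 (mod 5). M₂ = 5, y₂ ≡ 1 (mod 4). t = 4×4×4 + 1×5×1 ≡ 9 (mod 20)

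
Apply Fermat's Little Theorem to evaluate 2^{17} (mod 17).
2

By Fermat's Little Theorem, a^(p-1) ≡ 1 (mod p) for prime p and gcd(a, p) = 1
Here p = 17, so 2^16 ≡ 1 (mod 17)
We can reduce the exponent: 17 mod 16 = 1
So 2^17 ≡ 2^1 (mod 17)
Computing: 2^1 mod 17 = 2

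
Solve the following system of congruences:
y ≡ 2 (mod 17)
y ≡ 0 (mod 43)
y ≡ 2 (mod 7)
3096

Using the Chinese Remainder Theorem:
M = product of moduli = 5117
For equation 1: M_1 = 301, 301 ≡ 12 (mod 17), inverse of 301 mod 17 is 10 (check: 12 × 10 = 120 ≡ 1 (mod 17))
For equation 2: M_2 = 119, 119 ≡ 33 (mod 43), inverse of 119 mod 43 is 30 (check: 33 × 30 = 990 ≡ 1 (mod 43))
For equation 3: M_3 = 731, 731 ≡ 3 (mod 7), inverse of 731 mod 7 is 5 (check: 3 × 5 = 15 ≡ 1 (mod 7))
Combine: y ≡ Σ r_i×M_i×(M_i⁻¹ mod m_i) = 2×301×10 + 0×119×30 + 2×731×5 = 6020 + 0 + 7310 = 13330
13330 mod 5117 = 3096
y ≡ 3096 (mod 5117)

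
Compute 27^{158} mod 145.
129

Using successive squaring:
Binary expansion of 158: 10011110
Powers of 27 mod 145 (each is the square of the previous):
  27^1 ≡ 27 (mod 145)
  27^2 ≡ 27² = 729 ≡ 4 (mod 145)
  27^4 ≡ 4² = 16 ≡ 16 (mod 145)
  27^8 ≡ 16² = 256 ≡ 111 (mod 145)
  27^16 ≡ 111² = 12321 ≡ 141 (mod 145)
  27^32 ≡ 141² = 19881 ≡ 16 (mod 145)
  27^64 ≡ 16² = 256 ≡ 111 (mod 145)
  27^128 ≡ 111² = 12321 ≡ 141 (mod 145)
158 = 128 + 16 + 8 + 4 + 2, so 27^158 = 27^128 × 27^16 × 27^8 × 27^4 × 27^2 ≡ 141 × 141 × 111 × 16 × 4 (mod 145)
Multiplying step by step:
  141 × 141 = 19881 ≡ 16 (mod 145)
  16 × 111 = 1776 ≡ 36 (mod 145)
  36 × 16 = 576 ≡ 141 (mod 145)
  141 × 4 = 564 ≡ 129 (mod 145)
Result: 27^158 ≡ 129 (mod 145)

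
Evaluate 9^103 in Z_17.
Using Fermat: 9^{16} ≡ 1 (mod 17). 103 ≡ 7 (mod 16). So 9^{103} ≡ 9^{7} ≡ 2 (mod 17)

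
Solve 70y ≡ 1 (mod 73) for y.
70^(-1) ≡ 24 (mod 73). Verification: 70 × 24 = 1680 ≡ 1 (mod 73)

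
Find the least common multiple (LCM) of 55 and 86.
4730

First find GCD(55, 86) using the Euclidean algorithm:
55 = 0 × 86 + 55
86 = 1 × 55 + 31
55 = 1 × 31 + 24
31 = 1 × 24 + 7
24 = 3 × 7 + 3
7 = 2 × 3 + 1
3 = 3 × 1 + 0
GCD(55, 86) = 1

LCM formula: LCM(a, b) = (a × b) / GCD(a, b)
LCM(55, 86) = (55 × 86) / 1
LCM(55, 86) = 4730 / 1
LCM(55, 86) = 4730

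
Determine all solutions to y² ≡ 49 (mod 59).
The square roots of 49 mod 59 are 7 and 52. Verify: 7² = 49 ≡ 49 (mod 59)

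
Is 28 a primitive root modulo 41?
Yes

To verify, check if 28^(40/q) ≢ 1 (mod 41) for each prime divisor q of 40
Divisors of 40 = 40: [1, 2, 4, 5, 8, 10, 20, 40]
  28^(40/2) = 28^20 ≡ 40 (mod 41)
  28^(40/5) = 28^8 ≡ 10 (mod 41)
Conclusion: 28 is a primitive root modulo 41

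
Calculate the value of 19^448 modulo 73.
Using Fermat: 19^{72} ≡ 1 (mod 73). 448 ≡ 16 (mod 72). So 19^{448} ≡ 19^{16} ≡ 55 (mod 73)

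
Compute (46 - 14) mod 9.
5

(46 - 14) = 32
32 mod 9 = 5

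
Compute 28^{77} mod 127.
90

Using successive squaring:
Binary expansion of 77: 1001101
Powers of 28 mod 127 (each is the square of the previous):
  28^1 ≡ 28 (mod 127)
  28^2 ≡ 28² = 784 ≡ 22 (mod 127)
  28^4 ≡ 22² = 484 ≡ 103 (mod 127)
  28^8 ≡ 103² = 10609 ≡ 68 (mod 127)
  28^16 ≡ 68² = 4624 ≡ 52 (mod 127)
  28^32 ≡ 52² = 2704 ≡ 37 (mod 127)
  28^64 ≡ 37² = 1369 ≡ 99 (mod 127)
77 = 64 + 8 + 4 + 1, so 28^77 = 28^64 × 28^8 × 28^4 × 28^1 ≡ 99 × 68 × 103 × 28 (mod 127)
Multiplying step by step:
  99 × 68 = 6732 ≡ 1 (mod 127)
  1 × 103 = 103 ≡ 103 (mod 127)
  103 × 28 = 2884 ≡ 90 (mod 127)
Result: 28^77 ≡ 90 (mod 127)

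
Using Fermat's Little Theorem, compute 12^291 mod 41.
By Fermat: 12^{40} ≡ 1 (mod 41). 291 ≡ 11 (mod 40). So 12^{291} ≡ 12^{11} ≡ 26 (mod 41)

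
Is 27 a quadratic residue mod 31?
By Euler's criterion: 27^{15} ≡ 30 (mod 31). Since this equals -1 (≡ 30), 27 is not a QR.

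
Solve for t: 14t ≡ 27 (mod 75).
18

Since gcd(14, 75) = 1 divides 27, a solution exists.
Multiply both sides by the inverse of 14 mod 75:
  14^(-1) mod 75 = 59
  x ≡ 59 × 27 ≡ 1593 ≡ 18 (mod 75)
Verification: 14 × 18 = 252 = 3 × 75 + 27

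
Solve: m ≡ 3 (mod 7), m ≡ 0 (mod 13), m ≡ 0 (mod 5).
M = 7 × 13 × 5 = 455. M₁ = 65, y₁ ≡ 4 (mod 7). M₂ = 35, y₂ ≡ 3 (mod 13). M₃ = 91, y₃ ≡ 1 (mod 5). m = 3×65×4 + 0×35×3 + 0×91×1 ≡ 325 (mod 455)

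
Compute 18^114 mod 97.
Using Fermat: 18^{96} ≡ 1 (mod 97). 114 ≡ 18 (mod 96). So 18^{114} ≡ 18^{18} ≡ 33 (mod 97)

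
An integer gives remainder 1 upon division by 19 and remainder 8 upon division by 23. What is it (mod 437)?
M = 19 × 23 = 437. M₁ = 23, y₁ ≡ 5 (mod 19). M₂ = 19, y₂ ≡ 17 (mod 23). r = 1×23×5 + 8×19×17 ≡ 77 (mod 437). The smallest positive such number is 77.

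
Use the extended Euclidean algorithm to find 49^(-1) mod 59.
Extended GCD: 49(-6) + 59(5) = 1. So 49^(-1) ≡ 53 ≡ 53 (mod 59). Verify: 49 × 53 = 2597 ≡ 1 (mod 59)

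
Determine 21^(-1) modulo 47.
21^(-1) ≡ 9 (mod 47). Verification: 21 × 9 = 189 ≡ 1 (mod 47)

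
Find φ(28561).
26364

Prime factorization: 28561 = 13^4
Using the formula φ(n) = n × Π(1 - 1/p) for each prime factor p:
φ(28561) = 28561 × (1 - 1/13)
φ(28561) = 26364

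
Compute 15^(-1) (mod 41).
15^(-1) ≡ 11 (mod 41). Verification: 15 × 11 = 165 ≡ 1 (mod 41)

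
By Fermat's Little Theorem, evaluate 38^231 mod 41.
By Fermat: 38^{40} ≡ 1 (mod 41). 231 = 5×40 + 31. So 38^{231} ≡ 38^{31} ≡ 27 (mod 41)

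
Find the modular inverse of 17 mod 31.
17^(-1) ≡ 11 (mod 31). Verification: 17 × 11 = 187 ≡ 1 (mod 31)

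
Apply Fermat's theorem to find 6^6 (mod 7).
By Fermat's Little Theorem, 6^{6} ≡ 1 (mod 7) since 7 is prime and gcd(6, 7) = 1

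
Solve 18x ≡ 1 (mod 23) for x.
9

Using Extended Euclidean Algorithm:
gcd(18, 23) = 1
Bezout coefficients: 18 × 9 + 23 × -7 = 1
So 18 × 9 ≡ 1 (mod 23)
The inverse is 9 mod 23 = 9
Verification: 18 × 9 = 162 = 7 × 23 + 1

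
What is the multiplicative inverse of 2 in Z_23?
12

Using Extended Euclidean Algorithm:
gcd(2, 23) = 1
Bezout coefficients: 2 × -11 + 23 × 1 = 1
So 2 × -11 ≡ 1 (mod 23)
The inverse is -11 mod 23 = 12
Verification: 2 × 12 = 24 = 1 × 23 + 1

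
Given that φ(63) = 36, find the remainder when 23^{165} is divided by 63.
By Euler: 23^{36} ≡ 1 (mod 63) since gcd(23, 63) = 1. 165 = 4×36 + 21. So 23^{165} ≡ 23^{21} ≡ 8 (mod 63)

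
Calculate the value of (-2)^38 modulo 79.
Using repeated squaring. (-2) ≡ 77 (mod 79). 38 = 32 + 4 + 2 (binary 100110). Repeated squaring mod 79: 77^1 ≡ 77; 77^2 ≡ 77² = 5929 ≡ 4; 77^4 ≡ 4² = 16 ≡ 16; 77^8 ≡ 16² = 256 ≡ 19; 77^16 ≡ 19² = 361 ≡ 45; 77^32 ≡ 45² = 2025 ≡ 50. Multiply: (-2)^38 ≡ 77^32 × 77^4 × 77^2 ≡ 50 × 16 × 4 (mod 79): 50 × 16 = 800 ≡ 10; 10 × 4 = 40 ≡ 40. So (-2)^38 ≡ 40 (mod 79).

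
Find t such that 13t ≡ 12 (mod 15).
9

Since gcd(13, 15) = 1 divides 12, a solution exists.
Multiply both sides by the inverse of 13 mod 15:
  13^(-1) mod 15 = 7
  x ≡ 7 × 12 ≡ 84 ≡ 9 (mod 15)
Verification: 13 × 9 = 117 = 7 × 15 + 12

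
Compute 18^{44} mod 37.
12

Using successive squaring:
Binary expansion of 44: 101100
Powers of 18 mod 37 (each is the square of the previous):
  18^1 ≡ 18 (mod 37)
  18^2 ≡ 18² = 324 ≡ 28 (mod 37)
  18^4 ≡ 28² = 784 ≡ 7 (mod 37)
  18^8 ≡ 7² = 49 ≡ 12 (mod 37)
  18^16 ≡ 12² = 144 ≡ 33 (mod 37)
  18^32 ≡ 33² = 1089 ≡ 16 (mod 37)
44 = 32 + 8 + 4, so 18^44 = 18^32 × 18^8 × 18^4 ≡ 16 × 12 × 7 (mod 37)
Multiplying step by step:
  16 × 12 = 192 ≡ 7 (mod 37)
  7 × 7 = 49 ≡ 12 (mod 37)
Result: 18^44 ≡ 12 (mod 37)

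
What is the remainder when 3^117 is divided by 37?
Using Fermat: 3^{36} ≡ 1 (mod 37). 117 ≡ 9 (mod 36). So 3^{117} ≡ 3^{9} ≡ 36 (mod 37)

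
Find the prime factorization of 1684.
2^2 × 421

Divide by primes starting from smallest:
1684 ÷ 2 = 842
842 ÷ 2 = 421
421 ÷ 421 = 1

1684 = 2^2 × 421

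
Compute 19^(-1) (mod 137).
19^(-1) ≡ 101 (mod 137). Verification: 19 × 101 = 1919 ≡ 1 (mod 137)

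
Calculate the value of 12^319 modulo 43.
Using Fermat: 12^{42} ≡ 1 (mod 43). 319 ≡ 25 (mod 42). So 12^{319} ≡ 12^{25} ≡ 33 (mod 43)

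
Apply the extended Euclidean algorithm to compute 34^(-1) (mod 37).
Extended GCD: 34(12) + 37(-11) = 1. So 34^(-1) ≡ 12 ≡ 12 (mod 37). Verify: 34 × 12 = 408 ≡ 1 (mod 37)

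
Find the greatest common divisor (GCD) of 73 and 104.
1

Using the Euclidean algorithm:
73 = 0 × 104 + 73
104 = 1 × 73 + 31
73 = 2 × 31 + 11
31 = 2 × 11 + 9
11 = 1 × 9 + 2
9 = 4 × 2 + 1
2 = 2 × 1 + 0

GCD(73, 104) = 1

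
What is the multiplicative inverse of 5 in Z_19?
4

Using Extended Euclidean Algorithm:
gcd(5, 19) = 1
Bezout coefficients: 5 × 4 + 19 × -1 = 1
So 5 × 4 ≡ 1 (mod 19)
The inverse is 4 mod 19 = 4
Verification: 5 × 4 = 20 = 1 × 19 + 1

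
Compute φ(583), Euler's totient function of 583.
520

Prime factorization: 583 = 11 × 53
Using the formula φ(n) = n × Π(1 - 1/p) for each prime factor p:
φ(583) = 583 × (1 - 1/11) × (1 - 1/53)
φ(583) = 520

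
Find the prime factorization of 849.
3 × 283

Divide by primes starting from smallest:
849 ÷ 3 = 283
283 ÷ 283 = 1

849 = 3 × 283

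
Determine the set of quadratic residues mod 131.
QRs mod 131: {1, 3, 4, 5, 7, 9, 11, 12, 13, 15, 16, 20, 21, 25, 27, 28, 33, 34, 35, 36, 38, 39, 41, 43, 44, 45, 46, 48, 49, 52, 53, 55, 58, 59, 60, 61, 62, 63, 64, 65, 74, 75, 77, 80, 81, 84, 89, 91, 94, 99, 100, 101, 102, 105, 107, 108, 109, 112, 113, 114, 117, 121, 123, 125, 129}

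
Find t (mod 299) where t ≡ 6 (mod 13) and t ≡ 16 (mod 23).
M = 13 × 23 = 299. M₁ = 23, y₁ ≡ 4 (mod 13). M₂ = 13, y₂ ≡ 16 (mod 23). t = 6×23×4 + 16×13×16 ≡ 292 (mod 299)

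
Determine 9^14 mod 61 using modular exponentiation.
Using repeated squaring. 14 = 8 + 4 + 2 (binary 1110). Repeated squaring mod 61: 9^1 ≡ 9; 9^2 ≡ 9² = 81 ≡ 20; 9^4 ≡ 20² = 400 ≡ 34; 9^8 ≡ 34² = 1156 ≡ 58. Multiply: 9^14 = 9^8 × 9^4 × 9^2 ≡ 58 × 34 × 20 (mod 61): 58 × 34 = 1972 ≡ 20; 20 × 20 = 400 ≡ 34. So 9^14 ≡ 34 (mod 61).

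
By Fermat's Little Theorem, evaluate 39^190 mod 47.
By Fermat: 39^{46} ≡ 1 (mod 47). 190 = 4×46 + 6. So 39^{190} ≡ 39^{6} ≡ 25 (mod 47)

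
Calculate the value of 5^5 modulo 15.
5 = 4 + 1 (binary 101). Repeated squaring mod 15: 5^1 ≡ 5; 5^2 ≡ 5² = 25 ≡ 10; 5^4 ≡ 10² = 100 ≡ 10. Multiply: 5^5 = 5^4 × 5^1 ≡ 10 × 5 (mod 15): 10 × 5 = 50 ≡ 5. So 5^5 ≡ 5 (mod 15).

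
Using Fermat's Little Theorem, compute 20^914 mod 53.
By Fermat: 20^{52} ≡ 1 (mod 53). 914 ≡ 30 (mod 52). So 20^{914} ≡ 20^{30} ≡ 7 (mod 53)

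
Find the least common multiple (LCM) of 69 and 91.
6279

First find GCD(69, 91) using the Euclidean algorithm:
69 = 0 × 91 + 69
91 = 1 × 69 + 22
69 = 3 × 22 + 3
22 = 7 × 3 + 1
3 = 3 × 1 + 0
GCD(69, 91) = 1

LCM formula: LCM(a, b) = (a × b) / GCD(a, b)
LCM(69, 91) = (69 × 91) / 1
LCM(69, 91) = 6279 / 1
LCM(69, 91) = 6279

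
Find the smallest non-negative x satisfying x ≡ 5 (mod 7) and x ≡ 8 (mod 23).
M = 7 × 23 = 161. M₁ = 23, y₁ ≡ 4 (mod 7). M₂ = 7, y₂ ≡ 10 (mod 23). x = 5×23×4 + 8×7×10 ≡ 54 (mod 161)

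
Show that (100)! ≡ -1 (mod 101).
(100)! mod 101 = 100. Since this equals -1 (mod 101), Wilson confirms 101 is prime.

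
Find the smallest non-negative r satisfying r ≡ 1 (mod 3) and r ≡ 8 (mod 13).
M = 3 × 13 = 39. M₁ = 13, y₁ ≡ 1 (mod 3). M₂ = 3, y₂ ≡ 9 (mod 13). r = 1×13×1 + 8×3×9 ≡ 34 (mod 39)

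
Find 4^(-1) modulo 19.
5

Using Extended Euclidean Algorithm:
gcd(4, 19) = 1
Bezout coefficients: 4 × 5 + 19 × -1 = 1
So 4 × 5 ≡ 1 (mod 19)
The inverse is 5 mod 19 = 5
Verification: 4 × 5 = 20 = 1 × 19 + 1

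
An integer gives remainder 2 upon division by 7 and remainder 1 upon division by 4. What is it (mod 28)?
M = 7 × 4 = 28. M₁ = 4, y₁ ≡ 2 (mod 7). M₂ = 7, y₂ ≡ 3 (mod 4). k = 2×4×2 + 1×7×3 ≡ 9 (mod 28). The smallest positive such number is 9.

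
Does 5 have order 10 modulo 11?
p - 1 = 10 has prime divisors 2, 5. Check 5^(10/q) mod 11 for each: 5^(10/2) = 5^5 ≡ 1, 5^(10/5) = 5^2 ≡ 3 (mod 11). Since 5^5 ≡ 1 (mod 11), the order of 5 divides 5 (in fact the order is 5) ≠ 10, so it is not a primitive root.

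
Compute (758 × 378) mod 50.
24

(758 × 378) = 286524
286524 mod 50 = 24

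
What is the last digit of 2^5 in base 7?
5 = 4 + 1 (binary 101). Repeated squaring mod 7: 2^1 ≡ 2; 2^2 ≡ 2² = 4 ≡ 4; 2^4 ≡ 4² = 16 ≡ 2. Multiply: 2^5 = 2^4 × 2^1 ≡ 2 × 2 (mod 7): 2 × 2 = 4 ≡ 4. So 2^5 ≡ 4 (mod 7).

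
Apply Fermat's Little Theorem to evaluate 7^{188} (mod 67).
65

By Fermat's Little Theorem, a^(p-1) ≡ 1 (mod p) for prime p and gcd(a, p) = 1
Here p = 67, so 7^66 ≡ 1 (mod 67)
We can reduce the exponent: 188 mod 66 = 56
So 7^188 ≡ 7^56 (mod 67)
Computing: 7^56 mod 67 = 65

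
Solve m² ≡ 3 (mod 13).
The square roots of 3 mod 13 are 9 and 4. Verify: 9² = 81 ≡ 3 (mod 13)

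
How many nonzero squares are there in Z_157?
For prime 157, there are (p-1)/2 = (157-1)/2 = 78 quadratic residues (excluding 0).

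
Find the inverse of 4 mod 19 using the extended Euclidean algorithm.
Extended GCD: 4(5) + 19(-1) = 1. So 4^(-1) ≡ 5 ≡ 5 (mod 19). Verify: 4 × 5 = 20 ≡ 1 (mod 19)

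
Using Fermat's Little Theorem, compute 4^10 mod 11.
By Fermat's Little Theorem, 4^{10} ≡ 1 (mod 11) since 11 is prime and gcd(4, 11) = 1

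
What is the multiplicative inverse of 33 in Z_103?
33^(-1) ≡ 25 (mod 103). Verification: 33 × 25 = 825 ≡ 1 (mod 103)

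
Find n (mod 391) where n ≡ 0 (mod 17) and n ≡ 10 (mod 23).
M = 17 × 23 = 391. M₁ = 23, y₁ ≡ 3 (mod 17). M₂ = 17, y₂ ≡ 19 (mod 23). n = 0×23×3 + 10×17×19 ≡ 102 (mod 391)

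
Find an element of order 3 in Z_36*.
13 has order 3 mod 36 since 13^{3} ≡ 1 (mod 36) and no smaller power works.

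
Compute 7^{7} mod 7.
0

Using successive squaring:
Binary expansion of 7: 111
Powers of 7 mod 7 (each is the square of the previous):
  7^1 ≡ 0 (mod 7)
  7^2 ≡ 0² = 0 ≡ 0 (mod 7)
  7^4 ≡ 0² = 0 ≡ 0 (mod 7)
7 = 4 + 2 + 1, so 7^7 = 7^4 × 7^2 × 7^1 ≡ 0 × 0 × 0 (mod 7)
Multiplying step by step:
  0 × 0 = 0 ≡ 0 (mod 7)
  0 × 0 = 0 ≡ 0 (mod 7)
Result: 7^7 ≡ 0 (mod 7)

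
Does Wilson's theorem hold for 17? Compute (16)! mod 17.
(16)! mod 17 = 16. Since this equals -1 (mod 17), Wilson confirms 17 is prime.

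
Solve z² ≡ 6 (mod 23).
The square roots of 6 mod 23 are 12 and 11. Verify: 12² = 144 ≡ 6 (mod 23)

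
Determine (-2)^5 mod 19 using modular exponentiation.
(-2) ≡ 17 (mod 19). 5 = 4 + 1 (binary 101). Repeated squaring mod 19: 17^1 ≡ 17; 17^2 ≡ 17² = 289 ≡ 4; 17^4 ≡ 4² = 16 ≡ 16. Multiply: (-2)^5 ≡ 17^4 × 17^1 ≡ 16 × 17 (mod 19): 16 × 17 = 272 ≡ 6. So (-2)^5 ≡ 6 (mod 19).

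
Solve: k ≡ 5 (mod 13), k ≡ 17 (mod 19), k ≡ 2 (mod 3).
M = 13 × 19 × 3 = 741. M₁ = 57, y₁ ≡ 8 (mod 13). M₂ = 39, y₂ ≡ 1 (mod 19). M₃ = 247, y₃ ≡ 1 (mod 3). k = 5×57×8 + 17×39×1 + 2×247×1 ≡ 473 (mod 741)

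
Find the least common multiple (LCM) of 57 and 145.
8265

First find GCD(57, 145) using the Euclidean algorithm:
57 = 0 × 145 + 57
145 = 2 × 57 + 31
57 = 1 × 31 + 26
31 = 1 × 26 + 5
26 = 5 × 5 + 1
5 = 5 × 1 + 0
GCD(57, 145) = 1

LCM formula: LCM(a, b) = (a × b) / GCD(a, b)
LCM(57, 145) = (57 × 145) / 1
LCM(57, 145) = 8265 / 1
LCM(57, 145) = 8265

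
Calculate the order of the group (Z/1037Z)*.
960

Prime factorization: 1037 = 17 × 61
Using the formula φ(n) = n × Π(1 - 1/p) for each prime factor p:
φ(1037) = 1037 × (1 - 1/17) × (1 - 1/61)
φ(1037) = 960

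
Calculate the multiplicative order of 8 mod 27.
Powers of 8 mod 27: 8^1≡8, 8^2≡10, 8^3≡26, 8^4≡19, 8^5≡17, 8^6≡1. Order = 6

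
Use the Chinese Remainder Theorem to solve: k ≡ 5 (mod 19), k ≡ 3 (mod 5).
43

Using the Chinese Remainder Theorem:
M = product of moduli = 95
For equation 1: M_1 = 5, 5 ≡ 5 (mod 19), inverse of 5 mod 19 is 4 (check: 5 × 4 = 20 ≡ 1 (mod 19))
For equation 2: M_2 = 19, 19 ≡ 4 (mod 5), inverse of 19 mod 5 is 4 (check: 4 × 4 = 16 ≡ 1 (mod 5))
Combine: k ≡ Σ r_i×M_i×(M_i⁻¹ mod m_i) = 5×5×4 + 3×19×4 = 100 + 228 = 328
328 mod 95 = 43
k ≡ 43 (mod 95)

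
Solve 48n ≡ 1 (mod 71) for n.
37

Using Extended Euclidean Algorithm:
gcd(48, 71) = 1
Bezout coefficients: 48 × -34 + 71 × 23 = 1
So 48 × -34 ≡ 1 (mod 71)
The inverse is -34 mod 71 = 37
Verification: 48 × 37 = 1776 = 25 × 71 + 1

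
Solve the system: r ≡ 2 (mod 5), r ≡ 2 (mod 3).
M = 5 × 3 = 15. M₁ = 3, y₁ ≡ 2 (mod 5). M₂ = 5, y₂ ≡ 2 (mod 3). r = 2×3×2 + 2×5×2 ≡ 2 (mod 15)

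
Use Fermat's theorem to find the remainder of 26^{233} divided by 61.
18

By Fermat's Little Theorem, a^(p-1) ≡ 1 (mod p) for prime p and gcd(a, p) = 1
Here p = 61, so 26^60 ≡ 1 (mod 61)
We can reduce the exponent: 233 mod 60 = 53
So 26^233 ≡ 26^53 (mod 61)
Computing: 26^53 mod 61 = 18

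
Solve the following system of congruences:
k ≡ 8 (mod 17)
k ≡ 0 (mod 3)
42

Using the Chinese Remainder Theorem:
M = product of moduli = 51
For equation 1: M_1 = 3, 3 ≡ 3 (mod 17), inverse of 3 mod 17 is 6 (check: 3 × 6 = 18 ≡ 1 (mod 17))
For equation 2: M_2 = 17, 17 ≡ 2 (mod 3), inverse of 17 mod 3 is 2 (check: 2 × 2 = 4 ≡ 1 (mod 3))
Combine: k ≡ Σ r_i×M_i×(M_i⁻¹ mod m_i) = 8×3×6 + 0×17×2 = 144 + 0 = 144
144 mod 51 = 42
k ≡ 42 (mod 51)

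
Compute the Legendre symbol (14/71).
(14/71) = 14^{35} mod 71 = -1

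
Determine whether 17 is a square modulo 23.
By Euler's criterion: 17^{11} ≡ 22 (mod 23). Since this equals -1 (≡ 22), 17 is not a QR.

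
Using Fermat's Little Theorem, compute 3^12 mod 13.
By Fermat's Little Theorem, 3^{12} ≡ 1 (mod 13) since 13 is prime and gcd(3, 13) = 1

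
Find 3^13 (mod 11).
Using Fermat: 3^{10} ≡ 1 (mod 11). 13 ≡ 3 (mod 10). So 3^{13} ≡ 3^{3} ≡ 5 (mod 11)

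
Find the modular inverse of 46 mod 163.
46^(-1) ≡ 39 (mod 163). Verification: 46 × 39 = 1794 ≡ 1 (mod 163)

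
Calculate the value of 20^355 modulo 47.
Using Fermat: 20^{46} ≡ 1 (mod 47). 355 ≡ 33 (mod 46). So 20^{355} ≡ 20^{33} ≡ 22 (mod 47)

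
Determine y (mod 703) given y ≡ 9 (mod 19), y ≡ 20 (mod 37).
427

Using the Chinese Remainder Theorem:
M = product of moduli = 703
For equation 1: M_1 = 37, 37 ≡ 18 (mod 19), inverse of 37 mod 19 is 18 (check: 18 × 18 = 324 ≡ 1 (mod 19))
For equation 2: M_2 = 19, 19 ≡ 19 (mod 37), inverse of 19 mod 37 is 2 (check: 19 × 2 = 38 ≡ 1 (mod 37))
Combine: y ≡ Σ r_i×M_i×(M_i⁻¹ mod m_i) = 9×37×18 + 20×19×2 = 5994 + 760 = 6754
6754 mod 703 = 427
y ≡ 427 (mod 703)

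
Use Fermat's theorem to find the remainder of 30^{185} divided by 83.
69

By Fermat's Little Theorem, a^(p-1) ≡ 1 (mod p) for prime p and gcd(a, p) = 1
Here p = 83, so 30^82 ≡ 1 (mod 83)
We can reduce the exponent: 185 mod 82 = 21
So 30^185 ≡ 30^21 (mod 83)
Computing: 30^21 mod 83 = 69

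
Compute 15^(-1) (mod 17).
8

Using Extended Euclidean Algorithm:
gcd(15, 17) = 1
Bezout coefficients: 15 × 8 + 17 × -7 = 1
So 15 × 8 ≡ 1 (mod 17)
The inverse is 8 mod 17 = 8
Verification: 15 × 8 = 120 = 7 × 17 + 1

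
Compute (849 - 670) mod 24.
11

(849 - 670) = 179
179 mod 24 = 11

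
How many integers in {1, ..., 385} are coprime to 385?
240

Prime factorization: 385 = 5 × 7 × 11
Using the formula φ(n) = n × Π(1 - 1/p) for each prime factor p:
φ(385) = 385 × (1 - 1/5) × (1 - 1/7) × (1 - 1/11)
φ(385) = 240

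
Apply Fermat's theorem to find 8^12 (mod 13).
By Fermat's Little Theorem, 8^{12} ≡ 1 (mod 13) since 13 is prime and gcd(8, 13) = 1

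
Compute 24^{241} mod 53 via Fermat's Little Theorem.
36

By Fermat's Little Theorem, a^(p-1) ≡ 1 (mod p) for prime p and gcd(a, p) = 1
Here p = 53, so 24^52 ≡ 1 (mod 53)
We can reduce the exponent: 241 mod 52 = 33
So 24^241 ≡ 24^33 (mod 53)
Computing: 24^33 mod 53 = 36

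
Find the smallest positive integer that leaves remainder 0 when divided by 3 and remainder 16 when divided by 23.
M = 3 × 23 = 69. M₁ = 23, y₁ ≡ 2 (mod 3). M₂ = 3, y₂ ≡ 8 (mod 23). z = 0×23×2 + 16×3×8 ≡ 39 (mod 69). The smallest positive such number is 39.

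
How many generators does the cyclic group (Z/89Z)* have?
40

The number of primitive roots modulo p is φ(p-1) = φ(88)
φ(88) = 40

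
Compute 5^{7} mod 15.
5

Using successive squaring:
Binary expansion of 7: 111
Powers of 5 mod 15 (each is the square of the previous):
  5^1 ≡ 5 (mod 15)
  5^2 ≡ 5² = 25 ≡ 10 (mod 15)
  5^4 ≡ 10² = 100 ≡ 10 (mod 15)
7 = 4 + 2 + 1, so 5^7 = 5^4 × 5^2 × 5^1 ≡ 10 × 10 × 5 (mod 15)
Multiplying step by step:
  10 × 10 = 100 ≡ 10 (mod 15)
  10 × 5 = 50 ≡ 5 (mod 15)
Result: 5^7 ≡ 5 (mod 15)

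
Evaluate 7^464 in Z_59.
Using Fermat: 7^{58} ≡ 1 (mod 59). 464 ≡ 0 (mod 58). So 7^{464} ≡ 7^{0} ≡ 1 (mod 59)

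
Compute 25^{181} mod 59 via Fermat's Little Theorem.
22

By Fermat's Little Theorem, a^(p-1) ≡ 1 (mod p) for prime p and gcd(a, p) = 1
Here p = 59, so 25^58 ≡ 1 (mod 59)
We can reduce the exponent: 181 mod 58 = 7
So 25^181 ≡ 25^7 (mod 59)
Computing: 25^7 mod 59 = 22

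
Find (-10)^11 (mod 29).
Using repeated squaring. (-10) ≡ 19 (mod 29). 11 = 8 + 2 + 1 (binary 1011). Repeated squaring mod 29: 19^1 ≡ 19; 19^2 ≡ 19² = 361 ≡ 13; 19^4 ≡ 13² = 169 ≡ 24; 19^8 ≡ 24² = 576 ≡ 25. Multiply: (-10)^11 ≡ 19^8 × 19^2 × 19^1 ≡ 25 × 13 × 19 (mod 29): 25 × 13 = 325 ≡ 6; 6 × 19 = 114 ≡ 27. So (-10)^11 ≡ 27 (mod 29).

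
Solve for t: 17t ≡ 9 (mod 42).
3

Since gcd(17, 42) = 1 divides 9, a solution exists.
Multiply both sides by the inverse of 17 mod 42:
  17^(-1) mod 42 = 5
  x ≡ 5 × 9 ≡ 45 ≡ 3 (mod 42)
Verification: 17 × 3 = 51 = 1 × 42 + 9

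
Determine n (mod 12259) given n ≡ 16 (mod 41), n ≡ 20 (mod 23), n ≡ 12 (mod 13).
5264

Using the Chinese Remainder Theorem:
M = product of moduli = 12259
For equation 1: M_1 = 299, 299 ≡ 12 (mod 41), inverse of 299 mod 41 is 24 (check: 12 × 24 = 288 ≡ 1 (mod 41))
For equation 2: M_2 = 533, 533 ≡ 4 (mod 23), inverse of 533 mod 23 is 6 (check: 4 × 6 = 24 ≡ 1 (mod 23))
For equation 3: M_3 = 943, 943 ≡ 7 (mod 13), inverse of 943 mod 13 is 2 (check: 7 × 2 = 14 ≡ 1 (mod 13))
Combine: n ≡ Σ r_i×M_i×(M_i⁻¹ mod m_i) = 16×299×24 + 20×533×6 + 12×943×2 = 114816 + 63960 + 22632 = 201408
201408 mod 12259 = 5264
n ≡ 5264 (mod 12259)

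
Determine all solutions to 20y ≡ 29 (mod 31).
3

Since gcd(20, 31) = 1 divides 29, a solution exists.
Multiply both sides by the inverse of 20 mod 31:
  20^(-1) mod 31 = 14
  x ≡ 14 × 29 ≡ 406 ≡ 3 (mod 31)
Verification: 20 × 3 = 60 = 1 × 31 + 29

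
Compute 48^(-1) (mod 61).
14

Using Extended Euclidean Algorithm:
gcd(48, 61) = 1
Bezout coefficients: 48 × 14 + 61 × -11 = 1
So 48 × 14 ≡ 1 (mod 61)
The inverse is 14 mod 61 = 14
Verification: 48 × 14 = 672 = 11 × 61 + 1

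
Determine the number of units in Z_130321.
123462

Prime factorization: 130321 = 19^4
Using the formula φ(n) = n × Π(1 - 1/p) for each prime factor p:
φ(130321) = 130321 × (1 - 1/19)
φ(130321) = 123462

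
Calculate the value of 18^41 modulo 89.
Using repeated squaring. 41 = 32 + 8 + 1 (binary 101001). Repeated squaring mod 89: 18^1 ≡ 18; 18^2 ≡ 18² = 324 ≡ 57; 18^4 ≡ 57² = 3249 ≡ 45; 18^8 ≡ 45² = 2025 ≡ 67; 18^16 ≡ 67² = 4489 ≡ 39; 18^32 ≡ 39² = 1521 ≡ 8. Multiply: 18^41 = 18^32 × 18^8 × 18^1 ≡ 8 × 67 × 18 (mod 89): 8 × 67 = 536 ≡ 2; 2 × 18 = 36 ≡ 36. So 18^41 ≡ 36 (mod 89).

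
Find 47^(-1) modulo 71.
68

Using Extended Euclidean Algorithm:
gcd(47, 71) = 1
Bezout coefficients: 47 × -3 + 71 × 2 = 1
So 47 × -3 ≡ 1 (mod 71)
The inverse is -3 mod 71 = 68
Verification: 47 × 68 = 3196 = 45 × 71 + 1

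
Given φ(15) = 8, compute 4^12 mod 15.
By Euler: 4^{8} ≡ 1 (mod 15) since gcd(4, 15) = 1. 12 = 1×8 + 4. So 4^{12} ≡ 4^{4} ≡ 1 (mod 15)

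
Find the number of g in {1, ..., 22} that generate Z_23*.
Number of primitive roots mod 23 = φ(22) = 10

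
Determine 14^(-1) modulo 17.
14^(-1) ≡ 11 (mod 17). Verification: 14 × 11 = 154 ≡ 1 (mod 17)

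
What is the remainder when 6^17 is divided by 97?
Using repeated squaring. 17 = 16 + 1 (binary 10001). Repeated squaring mod 97: 6^1 ≡ 6; 6^2 ≡ 6² = 36 ≡ 36; 6^4 ≡ 36² = 1296 ≡ 35; 6^8 ≡ 35² = 1225 ≡ 61; 6^16 ≡ 61² = 3721 ≡ 35. Multiply: 6^17 = 6^16 × 6^1 ≡ 35 × 6 (mod 97): 35 × 6 = 210 ≡ 16. So 6^17 ≡ 16 (mod 97).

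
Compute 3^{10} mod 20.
9

Using successive squaring:
Binary expansion of 10: 1010
Powers of 3 mod 20 (each is the square of the previous):
  3^1 ≡ 3 (mod 20)
  3^2 ≡ 3² = 9 ≡ 9 (mod 20)
  3^4 ≡ 9² = 81 ≡ 1 (mod 20)
  3^8 ≡ 1² = 1 ≡ 1 (mod 20)
10 = 8 + 2, so 3^10 = 3^8 × 3^2 ≡ 1 × 9 (mod 20)
Multiplying step by step:
  1 × 9 = 9 ≡ 9 (mod 20)
Result: 3^10 ≡ 9 (mod 20)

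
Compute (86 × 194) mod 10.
4

(86 × 194) = 16684
16684 mod 10 = 4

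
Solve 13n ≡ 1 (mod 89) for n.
48

Using Extended Euclidean Algorithm:
gcd(13, 89) = 1
Bezout coefficients: 13 × -41 + 89 × 6 = 1
So 13 × -41 ≡ 1 (mod 89)
The inverse is -41 mod 89 = 48
Verification: 13 × 48 = 624 = 7 × 89 + 1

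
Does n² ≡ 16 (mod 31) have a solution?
By Euler's criterion: 16^{15} ≡ 1 (mod 31). Since this equals 1, 16 is a QR.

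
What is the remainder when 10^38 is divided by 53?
Using repeated squaring. 38 = 32 + 4 + 2 (binary 100110). Repeated squaring mod 53: 10^1 ≡ 10; 10^2 ≡ 10² = 100 ≡ 47; 10^4 ≡ 47² = 2209 ≡ 36; 10^8 ≡ 36² = 1296 ≡ 24; 10^16 ≡ 24² = 576 ≡ 46; 10^32 ≡ 46² = 2116 ≡ 49. Multiply: 10^38 = 10^32 × 10^4 × 10^2 ≡ 49 × 36 × 47 (mod 53): 49 × 36 = 1764 ≡ 15; 15 × 47 = 705 ≡ 16. So 10^38 ≡ 16 (mod 53).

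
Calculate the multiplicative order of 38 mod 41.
Powers of 38 mod 41: 38^1≡38, 38^2≡9, 38^3≡14, 38^4≡40, 38^5≡3, 38^6≡32, 38^7≡27, 38^8≡1. Order = 8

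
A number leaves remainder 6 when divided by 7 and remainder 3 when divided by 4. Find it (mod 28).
M = 7 × 4 = 28. M₁ = 4, y₁ ≡ 2 (mod 7). M₂ = 7, y₂ ≡ 3 (mod 4). y = 6×4×2 + 3×7×3 ≡ 27 (mod 28)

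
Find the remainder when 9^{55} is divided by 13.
By Fermat: 9^{12} ≡ 1 (mod 13). 55 = 4×12 + 7. So 9^{55} ≡ 9^{7} ≡ 9 (mod 13)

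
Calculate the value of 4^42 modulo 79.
Using repeated squaring. 42 = 32 + 8 + 2 (binary 101010). Repeated squaring mod 79: 4^1 ≡ 4; 4^2 ≡ 4² = 16 ≡ 16; 4^4 ≡ 16² = 256 ≡ 19; 4^8 ≡ 19² = 361 ≡ 45; 4^16 ≡ 45² = 2025 ≡ 50; 4^32 ≡ 50² = 2500 ≡ 51. Multiply: 4^42 = 4^32 × 4^8 × 4^2 ≡ 51 × 45 × 16 (mod 79): 51 × 45 = 2295 ≡ 4; 4 × 16 = 64 ≡ 64. So 4^42 ≡ 64 (mod 79).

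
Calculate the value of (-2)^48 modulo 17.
Using Fermat: (-2)^{16} ≡ 1 (mod 17). 48 ≡ 0 (mod 16). So (-2)^{48} ≡ (-2)^{0} ≡ 1 (mod 17)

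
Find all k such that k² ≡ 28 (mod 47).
The square roots of 28 mod 47 are 34 and 13. Verify: 34² = 1156 ≡ 28 (mod 47)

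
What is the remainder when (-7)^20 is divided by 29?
Using repeated squaring. (-7) ≡ 22 (mod 29). 20 = 16 + 4 (binary 10100). Repeated squaring mod 29: 22^1 ≡ 22; 22^2 ≡ 22² = 484 ≡ 20; 22^4 ≡ 20² = 400 ≡ 23; 22^8 ≡ 23² = 529 ≡ 7; 22^16 ≡ 7² = 49 ≡ 20. Multiply: (-7)^20 ≡ 22^16 × 22^4 ≡ 20 × 23 (mod 29): 20 × 23 = 460 ≡ 25. So (-7)^20 ≡ 25 (mod 29).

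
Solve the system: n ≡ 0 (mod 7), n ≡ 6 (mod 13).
M = 7 × 13 = 91. M₁ = 13, y₁ ≡ 6 (mod 7). M₂ = 7, y₂ ≡ 2 (mod 13). n = 0×13×6 + 6×7×2 ≡ 84 (mod 91)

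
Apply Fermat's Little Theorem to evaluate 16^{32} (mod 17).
1

By Fermat's Little Theorem, a^(p-1) ≡ 1 (mod p) for prime p and gcd(a, p) = 1
Here p = 17, so 16^16 ≡ 1 (mod 17)
We can reduce the exponent: 32 mod 16 = 0
So 16^32 ≡ 16^0 (mod 17)
Computing: 16^0 mod 17 = 1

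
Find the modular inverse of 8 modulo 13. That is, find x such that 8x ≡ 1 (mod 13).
5

Using Extended Euclidean Algorithm:
gcd(8, 13) = 1
Bezout coefficients: 8 × 5 + 13 × -3 = 1
So 8 × 5 ≡ 1 (mod 13)
The inverse is 5 mod 13 = 5
Verification: 8 × 5 = 40 = 3 × 13 + 1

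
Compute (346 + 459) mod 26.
25

(346 + 459) = 805
805 mod 26 = 25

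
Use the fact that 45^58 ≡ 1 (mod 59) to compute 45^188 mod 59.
By Fermat: 45^{58} ≡ 1 (mod 59). 188 = 3×58 + 14. So 45^{188} ≡ 45^{14} ≡ 27 (mod 59)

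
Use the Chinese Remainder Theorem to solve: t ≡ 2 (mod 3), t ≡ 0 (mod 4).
M = 3 × 4 = 12. M₁ = 4, y₁ ≡ 1 (mod 3). M₂ = 3, y₂ ≡ 3 (mod 4). t = 2×4×1 + 0×3×3 ≡ 8 (mod 12)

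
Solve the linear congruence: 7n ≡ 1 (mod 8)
7

Since gcd(7, 8) = 1 divides 1, a solution exists.
Multiply both sides by the inverse of 7 mod 8:
  7^(-1) mod 8 = 7
  x ≡ 7 × 1 ≡ 7 ≡ 7 (mod 8)
Verification: 7 × 7 = 49 = 6 × 8 + 1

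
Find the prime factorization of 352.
2^5 × 11

Divide by primes starting from smallest:
352 ÷ 2 = 176
176 ÷ 2 = 88
88 ÷ 2 = 44
44 ÷ 2 = 22
22 ÷ 2 = 11
11 ÷ 11 = 1

352 = 2^5 × 11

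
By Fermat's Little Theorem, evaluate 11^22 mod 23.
By Fermat's Little Theorem, 11^{22} ≡ 1 (mod 23) since 23 is prime and gcd(11, 23) = 1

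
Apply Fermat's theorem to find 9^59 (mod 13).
By Fermat: 9^{12} ≡ 1 (mod 13). 59 = 4×12 + 11. So 9^{59} ≡ 9^{11} ≡ 3 (mod 13)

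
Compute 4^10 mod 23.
10 = 8 + 2 (binary 1010). Repeated squaring mod 23: 4^1 ≡ 4; 4^2 ≡ 4² = 16 ≡ 16; 4^4 ≡ 16² = 256 ≡ 3; 4^8 ≡ 3² = 9 ≡ 9. Multiply: 4^10 = 4^8 × 4^2 ≡ 9 × 16 (mod 23): 9 × 16 = 144 ≡ 6. So 4^10 ≡ 6 (mod 23).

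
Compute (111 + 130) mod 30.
1

(111 + 130) = 241
241 mod 30 = 1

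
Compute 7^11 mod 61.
Using repeated squaring. 11 = 8 + 2 + 1 (binary 1011). Repeated squaring mod 61: 7^1 ≡ 7; 7^2 ≡ 7² = 49 ≡ 49; 7^4 ≡ 49² = 2401 ≡ 22; 7^8 ≡ 22² = 484 ≡ 57. Multiply: 7^11 = 7^8 × 7^2 × 7^1 ≡ 57 × 49 × 7 (mod 61): 57 × 49 = 2793 ≡ 48; 48 × 7 = 336 ≡ 31. So 7^11 ≡ 31 (mod 61).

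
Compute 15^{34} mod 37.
25

Using successive squaring:
Binary expansion of 34: 100010
Powers of 15 mod 37 (each is the square of the previous):
  15^1 ≡ 15 (mod 37)
  15^2 ≡ 15² = 225 ≡ 3 (mod 37)
  15^4 ≡ 3² = 9 ≡ 9 (mod 37)
  15^8 ≡ 9² = 81 ≡ 7 (mod 37)
  15^16 ≡ 7² = 49 ≡ 12 (mod 37)
  15^32 ≡ 12² = 144 ≡ 33 (mod 37)
34 = 32 + 2, so 15^34 = 15^32 × 15^2 ≡ 33 × 3 (mod 37)
Multiplying step by step:
  33 × 3 = 99 ≡ 25 (mod 37)
Result: 15^34 ≡ 25 (mod 37)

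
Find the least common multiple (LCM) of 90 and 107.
9630

First find GCD(90, 107) using the Euclidean algorithm:
90 = 0 × 107 + 90
107 = 1 × 90 + 17
90 = 5 × 17 + 5
17 = 3 × 5 + 2
5 = 2 × 2 + 1
2 = 2 × 1 + 0
GCD(90, 107) = 1

LCM formula: LCM(a, b) = (a × b) / GCD(a, b)
LCM(90, 107) = (90 × 107) / 1
LCM(90, 107) = 9630 / 1
LCM(90, 107) = 9630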